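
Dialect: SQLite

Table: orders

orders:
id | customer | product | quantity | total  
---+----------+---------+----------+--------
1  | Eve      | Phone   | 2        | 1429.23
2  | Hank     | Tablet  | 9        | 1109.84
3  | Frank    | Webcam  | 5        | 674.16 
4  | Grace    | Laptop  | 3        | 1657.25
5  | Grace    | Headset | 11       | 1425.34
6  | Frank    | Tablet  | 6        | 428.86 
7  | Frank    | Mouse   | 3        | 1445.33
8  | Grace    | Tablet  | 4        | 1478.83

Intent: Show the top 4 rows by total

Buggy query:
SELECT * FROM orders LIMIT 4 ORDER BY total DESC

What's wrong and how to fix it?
Bug: LIMIT must come after ORDER BY

Fix: Swap the clauses: ORDER BY first, then LIMIT

Corrected query:
SELECT * FROM orders ORDER BY total DESC LIMIT 4

Result:
id | customer | product | quantity | total  
---+----------+---------+----------+--------
4  | Grace    | Laptop  | 3        | 1657.25
8  | Grace    | Tablet  | 4        | 1478.83
7  | Frank    | Mouse   | 3        | 1445.33
1  | Eve      | Phone   | 2        | 1429.23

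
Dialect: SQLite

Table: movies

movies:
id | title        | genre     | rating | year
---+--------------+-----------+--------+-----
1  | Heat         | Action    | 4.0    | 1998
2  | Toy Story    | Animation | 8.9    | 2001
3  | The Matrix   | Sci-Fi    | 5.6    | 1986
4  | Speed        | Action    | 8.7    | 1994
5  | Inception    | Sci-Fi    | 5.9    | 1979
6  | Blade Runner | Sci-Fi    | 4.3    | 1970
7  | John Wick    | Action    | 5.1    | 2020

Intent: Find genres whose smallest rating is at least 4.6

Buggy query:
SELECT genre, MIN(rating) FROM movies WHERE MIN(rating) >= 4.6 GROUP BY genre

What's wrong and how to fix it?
Bug: Aggregates like MIN are computed per group after WHERE runs

Fix: Replace WHERE with HAVING after the GROUP BY

Corrected query:
SELECT genre, MIN(rating) FROM movies GROUP BY genre HAVING MIN(rating) >= 4.6

Result:
genre     | MIN(rating)
----------+------------
Animation | 8.9        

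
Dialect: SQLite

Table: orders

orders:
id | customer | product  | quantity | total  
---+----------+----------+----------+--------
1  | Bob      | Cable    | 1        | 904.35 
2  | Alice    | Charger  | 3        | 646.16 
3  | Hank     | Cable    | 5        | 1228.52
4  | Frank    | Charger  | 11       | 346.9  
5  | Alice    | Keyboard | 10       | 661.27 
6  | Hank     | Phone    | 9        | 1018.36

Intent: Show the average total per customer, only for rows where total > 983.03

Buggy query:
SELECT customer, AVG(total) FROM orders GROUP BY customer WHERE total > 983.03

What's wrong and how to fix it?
Bug: WHERE cannot follow GROUP BY

Fix: Place WHERE between FROM and GROUP BY

Corrected query:
SELECT customer, AVG(total) FROM orders WHERE total > 983.03 GROUP BY customer

Result:
customer | AVG(total)
---------+-----------
Hank     | 1123.44   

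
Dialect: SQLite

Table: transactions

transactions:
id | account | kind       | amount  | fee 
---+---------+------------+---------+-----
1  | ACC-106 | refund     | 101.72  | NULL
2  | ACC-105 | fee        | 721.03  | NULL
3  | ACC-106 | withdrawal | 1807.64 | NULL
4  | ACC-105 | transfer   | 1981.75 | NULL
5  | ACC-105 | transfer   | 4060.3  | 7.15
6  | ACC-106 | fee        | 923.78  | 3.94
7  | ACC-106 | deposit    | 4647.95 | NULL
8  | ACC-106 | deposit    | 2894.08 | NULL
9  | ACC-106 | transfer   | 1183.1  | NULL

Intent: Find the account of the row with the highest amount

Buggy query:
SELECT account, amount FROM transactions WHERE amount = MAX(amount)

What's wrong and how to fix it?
Bug: WHERE is evaluated per row; an aggregate over the whole table isn't defined there

Fix: Use a subquery: WHERE amount = (SELECT MAX(amount) FROM transactions)

Corrected query:
SELECT account, amount FROM transactions WHERE amount = (SELECT MAX(amount) FROM transactions)

Result:
account | amount 
--------+--------
ACC-106 | 4647.95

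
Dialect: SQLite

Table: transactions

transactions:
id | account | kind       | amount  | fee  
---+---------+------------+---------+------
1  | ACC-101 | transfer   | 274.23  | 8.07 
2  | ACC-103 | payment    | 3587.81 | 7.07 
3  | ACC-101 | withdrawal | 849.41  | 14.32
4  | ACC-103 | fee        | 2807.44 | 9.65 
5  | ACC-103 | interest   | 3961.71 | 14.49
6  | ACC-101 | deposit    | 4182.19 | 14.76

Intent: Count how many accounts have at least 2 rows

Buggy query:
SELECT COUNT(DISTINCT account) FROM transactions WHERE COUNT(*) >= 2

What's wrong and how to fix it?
Bug: WHERE filters individual rows, not groups, so a group-level COUNT is invalid there

Fix: Use a subquery that GROUPs and filters with HAVING, then count its rows

Corrected query:
SELECT COUNT(*) FROM (SELECT account FROM transactions GROUP BY account HAVING COUNT(*) >= 2)

Result:
COUNT(*)
--------
2       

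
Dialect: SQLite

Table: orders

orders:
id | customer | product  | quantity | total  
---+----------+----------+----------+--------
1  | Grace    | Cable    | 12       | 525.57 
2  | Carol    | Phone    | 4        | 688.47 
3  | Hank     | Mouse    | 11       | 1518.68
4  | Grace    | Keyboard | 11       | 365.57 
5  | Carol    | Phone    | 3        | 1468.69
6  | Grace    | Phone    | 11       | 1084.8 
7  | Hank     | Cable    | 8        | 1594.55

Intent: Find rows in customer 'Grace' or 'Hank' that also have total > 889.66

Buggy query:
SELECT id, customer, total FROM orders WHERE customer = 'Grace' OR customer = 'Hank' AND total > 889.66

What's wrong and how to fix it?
Bug: AND binds tighter than OR, so this parses as customer = 'Grace' OR (customer = 'Hank' AND total > 889.66)

Fix: Add parentheses around the OR so the AND applies to both alternatives

Corrected query:
SELECT id, customer, total FROM orders WHERE (customer = 'Grace' OR customer = 'Hank') AND total > 889.66

Result:
id | customer | total  
---+----------+--------
3  | Hank     | 1518.68
6  | Grace    | 1084.8 
7  | Hank     | 1594.55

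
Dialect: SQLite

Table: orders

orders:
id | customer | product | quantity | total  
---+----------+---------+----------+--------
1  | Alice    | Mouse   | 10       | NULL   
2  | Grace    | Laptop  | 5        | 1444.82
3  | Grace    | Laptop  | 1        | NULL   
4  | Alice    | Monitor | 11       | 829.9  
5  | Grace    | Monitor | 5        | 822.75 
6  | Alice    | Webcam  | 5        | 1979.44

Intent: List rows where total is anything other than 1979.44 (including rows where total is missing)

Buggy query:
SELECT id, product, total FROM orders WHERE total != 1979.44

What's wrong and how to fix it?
Bug: 'total != 1979.44' is unknown when total is NULL, so NULL rows are silently excluded

Fix: Handle NULL separately with IS NULL alongside the inequality

Corrected query:
SELECT id, product, total FROM orders WHERE total != 1979.44 OR total IS NULL

Result:
id | product | total  
---+---------+--------
1  | Mouse   | NULL   
2  | Laptop  | 1444.82
3  | Laptop  | NULL   
4  | Monitor | 829.9  
5  | Monitor | 822.75 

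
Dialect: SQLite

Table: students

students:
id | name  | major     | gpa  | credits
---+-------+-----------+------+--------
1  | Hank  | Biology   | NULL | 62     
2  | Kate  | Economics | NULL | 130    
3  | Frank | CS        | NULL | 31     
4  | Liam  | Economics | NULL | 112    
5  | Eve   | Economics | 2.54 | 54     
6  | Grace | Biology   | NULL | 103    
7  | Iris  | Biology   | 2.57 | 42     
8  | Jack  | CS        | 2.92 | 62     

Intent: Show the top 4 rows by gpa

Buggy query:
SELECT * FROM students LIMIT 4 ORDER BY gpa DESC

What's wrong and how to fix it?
Bug: ORDER BY cannot follow LIMIT; LIMIT is the final clause

Fix: Sort with ORDER BY, then apply LIMIT

Corrected query:
SELECT * FROM students ORDER BY gpa DESC LIMIT 4

Result:
id | name | major     | gpa  | credits
---+------+-----------+------+--------
8  | Jack | CS        | 2.92 | 62     
7  | Iris | Biology   | 2.57 | 42     
5  | Eve  | Economics | 2.54 | 54     
1  | Hank | Biology   | NULL | 62     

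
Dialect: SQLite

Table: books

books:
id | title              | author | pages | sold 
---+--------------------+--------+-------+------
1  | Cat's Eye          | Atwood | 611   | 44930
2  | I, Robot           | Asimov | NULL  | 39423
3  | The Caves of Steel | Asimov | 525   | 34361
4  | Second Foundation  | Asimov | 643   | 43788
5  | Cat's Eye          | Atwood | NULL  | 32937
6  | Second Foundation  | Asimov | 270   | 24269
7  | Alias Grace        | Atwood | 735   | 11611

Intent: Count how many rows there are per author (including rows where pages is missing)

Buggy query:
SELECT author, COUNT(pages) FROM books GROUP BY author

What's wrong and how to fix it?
Bug: COUNT(column) counts non-NULL values only; rows with NULL pages aren't counted

Fix: Replace COUNT(pages) with COUNT(*)

Corrected query:
SELECT author, COUNT(*) FROM books GROUP BY author

Result:
author | COUNT(*)
-------+---------
Asimov | 4       
Atwood | 3       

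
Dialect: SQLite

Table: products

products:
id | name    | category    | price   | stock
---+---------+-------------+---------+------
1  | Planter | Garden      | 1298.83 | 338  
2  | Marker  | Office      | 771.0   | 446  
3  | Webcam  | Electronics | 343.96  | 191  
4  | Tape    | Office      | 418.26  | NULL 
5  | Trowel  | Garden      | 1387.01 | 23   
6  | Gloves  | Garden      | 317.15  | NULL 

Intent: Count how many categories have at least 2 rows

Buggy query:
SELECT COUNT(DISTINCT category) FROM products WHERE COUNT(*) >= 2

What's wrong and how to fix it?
Bug: COUNT(*) cannot appear in WHERE; the per-group count doesn't exist yet

Fix: Group first with HAVING COUNT(*) >= 2, then COUNT the resulting groups

Corrected query:
SELECT COUNT(*) FROM (SELECT category FROM products GROUP BY category HAVING COUNT(*) >= 2)

Result:
COUNT(*)
--------
2       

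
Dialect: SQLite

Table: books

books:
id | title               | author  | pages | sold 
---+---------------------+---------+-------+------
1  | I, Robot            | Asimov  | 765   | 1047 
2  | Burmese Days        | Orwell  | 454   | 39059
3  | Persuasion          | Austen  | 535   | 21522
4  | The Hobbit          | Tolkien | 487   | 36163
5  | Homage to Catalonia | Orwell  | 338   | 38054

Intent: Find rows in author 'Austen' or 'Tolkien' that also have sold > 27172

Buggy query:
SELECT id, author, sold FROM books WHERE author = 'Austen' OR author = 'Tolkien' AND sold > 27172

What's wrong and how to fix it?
Bug: Without parentheses, AND is evaluated before OR, so the sold filter only applies to the 'Tolkien' branch

Fix: Add parentheses around the OR so the AND applies to both alternatives

Corrected query:
SELECT id, author, sold FROM books WHERE (author = 'Austen' OR author = 'Tolkien') AND sold > 27172

Result:
id | author  | sold 
---+---------+------
4  | Tolkien | 36163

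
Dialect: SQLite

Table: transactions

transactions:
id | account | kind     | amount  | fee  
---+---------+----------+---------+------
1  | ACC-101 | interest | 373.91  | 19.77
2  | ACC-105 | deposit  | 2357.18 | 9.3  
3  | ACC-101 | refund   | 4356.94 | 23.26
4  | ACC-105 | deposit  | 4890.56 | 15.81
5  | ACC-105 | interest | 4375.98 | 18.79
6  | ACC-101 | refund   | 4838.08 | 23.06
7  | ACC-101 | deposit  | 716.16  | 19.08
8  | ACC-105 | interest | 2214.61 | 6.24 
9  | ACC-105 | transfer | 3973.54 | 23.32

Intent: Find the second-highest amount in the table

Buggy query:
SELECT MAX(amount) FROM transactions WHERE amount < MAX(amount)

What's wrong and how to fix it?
Bug: MAX(amount) on the right of the comparison is an aggregate-in-WHERE error

Fix: Compute the overall MAX in a subquery, then take MAX of rows below it

Corrected query:
SELECT MAX(amount) FROM transactions WHERE amount < (SELECT MAX(amount) FROM transactions)

Result:
MAX(amount)
-----------
4838.08    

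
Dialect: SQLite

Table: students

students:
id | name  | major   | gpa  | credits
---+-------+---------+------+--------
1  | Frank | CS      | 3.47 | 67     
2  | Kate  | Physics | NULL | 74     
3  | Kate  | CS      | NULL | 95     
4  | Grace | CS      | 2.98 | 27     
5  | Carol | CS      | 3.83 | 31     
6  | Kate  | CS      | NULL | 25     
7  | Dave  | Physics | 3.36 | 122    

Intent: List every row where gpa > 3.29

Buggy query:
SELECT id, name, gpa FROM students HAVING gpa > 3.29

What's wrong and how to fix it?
Bug: This is a non-aggregate query (no GROUP BY, no aggregates), so in SQLite the HAVING clause is invalid here; a row-level condition belongs in WHERE

Fix: Use WHERE for row-level filtering

Corrected query:
SELECT id, name, gpa FROM students WHERE gpa > 3.29

Result:
id | name  | gpa 
---+-------+-----
1  | Frank | 3.47
5  | Carol | 3.83
7  | Dave  | 3.36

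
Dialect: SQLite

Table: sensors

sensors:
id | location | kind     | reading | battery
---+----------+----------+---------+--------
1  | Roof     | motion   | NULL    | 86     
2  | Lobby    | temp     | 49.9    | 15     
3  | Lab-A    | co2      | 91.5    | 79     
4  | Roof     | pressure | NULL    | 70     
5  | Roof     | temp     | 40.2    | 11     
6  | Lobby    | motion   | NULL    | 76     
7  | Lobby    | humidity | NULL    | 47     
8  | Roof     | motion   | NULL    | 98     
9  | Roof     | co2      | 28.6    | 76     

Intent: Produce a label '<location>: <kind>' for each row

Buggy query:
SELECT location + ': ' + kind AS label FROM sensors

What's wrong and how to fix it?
Bug: SQLite uses || for string concatenation; + coerces text to numbers (yielding 0)

Fix: Use the || operator for string concatenation

Corrected query:
SELECT location || ': ' || kind AS label FROM sensors

Result:
label          
---------------
Roof: motion   
Lobby: temp    
Lab-A: co2     
Roof: pressure 
Roof: temp     
Lobby: motion  
Lobby: humidity
Roof: motion   
Roof: co2      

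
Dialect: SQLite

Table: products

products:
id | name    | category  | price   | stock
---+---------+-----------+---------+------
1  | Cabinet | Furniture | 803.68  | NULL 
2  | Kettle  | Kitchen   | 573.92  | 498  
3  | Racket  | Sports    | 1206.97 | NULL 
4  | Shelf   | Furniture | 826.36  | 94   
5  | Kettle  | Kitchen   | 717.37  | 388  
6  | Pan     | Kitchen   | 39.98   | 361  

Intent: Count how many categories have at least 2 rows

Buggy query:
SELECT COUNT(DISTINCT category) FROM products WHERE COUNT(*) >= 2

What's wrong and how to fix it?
Bug: WHERE filters individual rows, not groups, so a group-level COUNT is invalid there

Fix: Use a subquery that GROUPs and filters with HAVING, then count its rows

Corrected query:
SELECT COUNT(*) FROM (SELECT category FROM products GROUP BY category HAVING COUNT(*) >= 2)

Result:
COUNT(*)
--------
2       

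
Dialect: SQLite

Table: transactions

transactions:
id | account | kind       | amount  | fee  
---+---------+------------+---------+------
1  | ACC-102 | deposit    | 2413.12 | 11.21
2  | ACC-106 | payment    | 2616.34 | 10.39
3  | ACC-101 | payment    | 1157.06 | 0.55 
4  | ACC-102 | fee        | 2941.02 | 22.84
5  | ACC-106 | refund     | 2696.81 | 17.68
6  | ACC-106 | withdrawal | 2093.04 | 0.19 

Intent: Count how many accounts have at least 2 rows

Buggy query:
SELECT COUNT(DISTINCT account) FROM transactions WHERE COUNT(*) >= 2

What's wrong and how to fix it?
Bug: COUNT(*) cannot appear in WHERE; the per-group count doesn't exist yet

Fix: Group first with HAVING COUNT(*) >= 2, then COUNT the resulting groups

Corrected query:
SELECT COUNT(*) FROM (SELECT account FROM transactions GROUP BY account HAVING COUNT(*) >= 2)

Result:
COUNT(*)
--------
2       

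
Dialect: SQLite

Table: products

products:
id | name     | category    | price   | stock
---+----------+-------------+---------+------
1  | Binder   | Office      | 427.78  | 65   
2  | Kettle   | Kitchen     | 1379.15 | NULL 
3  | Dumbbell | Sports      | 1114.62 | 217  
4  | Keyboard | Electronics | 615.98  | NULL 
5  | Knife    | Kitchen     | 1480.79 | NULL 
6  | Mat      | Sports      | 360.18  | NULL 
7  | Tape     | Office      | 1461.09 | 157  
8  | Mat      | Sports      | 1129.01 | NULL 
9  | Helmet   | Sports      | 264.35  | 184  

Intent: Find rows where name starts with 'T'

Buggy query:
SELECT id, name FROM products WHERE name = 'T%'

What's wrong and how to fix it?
Bug: Wildcards only work with LIKE; '=' treats '%' as a literal character

Fix: Use LIKE for wildcard pattern matching

Corrected query:
SELECT id, name FROM products WHERE name LIKE 'T%'

Result:
id | name
---+-----
7  | Tape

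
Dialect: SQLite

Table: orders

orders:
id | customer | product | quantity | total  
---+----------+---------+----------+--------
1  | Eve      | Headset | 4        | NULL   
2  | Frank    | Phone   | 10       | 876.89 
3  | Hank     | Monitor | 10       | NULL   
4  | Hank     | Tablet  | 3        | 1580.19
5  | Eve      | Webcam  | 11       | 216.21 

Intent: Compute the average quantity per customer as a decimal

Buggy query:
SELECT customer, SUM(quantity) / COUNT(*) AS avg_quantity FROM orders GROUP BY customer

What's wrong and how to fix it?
Bug: SUM(quantity) and COUNT(*) are both integers; the division truncates the fractional part

Fix: Cast one side to REAL so the division keeps the fractional part

Corrected query:
SELECT customer, SUM(quantity) * 1.0 / COUNT(*) AS avg_quantity FROM orders GROUP BY customer

Result:
customer | avg_quantity
---------+-------------
Eve      | 7.5         
Frank    | 10          
Hank     | 6.5         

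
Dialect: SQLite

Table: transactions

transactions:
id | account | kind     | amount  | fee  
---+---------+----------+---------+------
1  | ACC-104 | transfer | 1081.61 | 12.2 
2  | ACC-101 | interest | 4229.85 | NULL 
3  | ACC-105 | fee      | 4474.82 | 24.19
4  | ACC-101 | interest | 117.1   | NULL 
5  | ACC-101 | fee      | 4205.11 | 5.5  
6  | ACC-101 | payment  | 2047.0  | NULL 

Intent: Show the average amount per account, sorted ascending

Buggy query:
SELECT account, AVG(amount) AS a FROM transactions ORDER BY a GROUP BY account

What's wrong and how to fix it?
Bug: ORDER BY appears before GROUP BY; SQL clause order requires GROUP BY first

Fix: Reorder: SELECT … FROM … GROUP BY … ORDER BY …

Corrected query:
SELECT account, AVG(amount) AS a FROM transactions GROUP BY account ORDER BY a

Result:
account | a       
--------+---------
ACC-104 | 1081.61 
ACC-101 | 2649.765
ACC-105 | 4474.82 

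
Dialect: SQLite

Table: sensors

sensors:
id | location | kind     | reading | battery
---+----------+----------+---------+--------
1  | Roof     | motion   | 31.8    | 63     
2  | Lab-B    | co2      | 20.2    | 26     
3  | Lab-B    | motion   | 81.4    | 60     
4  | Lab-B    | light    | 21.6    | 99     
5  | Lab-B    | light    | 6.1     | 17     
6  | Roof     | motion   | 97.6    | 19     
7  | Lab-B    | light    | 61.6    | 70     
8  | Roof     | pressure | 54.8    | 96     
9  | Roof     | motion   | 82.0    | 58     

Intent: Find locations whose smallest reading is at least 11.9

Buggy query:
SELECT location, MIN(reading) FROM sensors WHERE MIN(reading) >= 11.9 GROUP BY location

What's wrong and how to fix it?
Bug: MIN() in WHERE is a misuse of aggregate

Fix: Replace WHERE with HAVING after the GROUP BY

Corrected query:
SELECT location, MIN(reading) FROM sensors GROUP BY location HAVING MIN(reading) >= 11.9

Result:
location | MIN(reading)
---------+-------------
Roof     | 31.8        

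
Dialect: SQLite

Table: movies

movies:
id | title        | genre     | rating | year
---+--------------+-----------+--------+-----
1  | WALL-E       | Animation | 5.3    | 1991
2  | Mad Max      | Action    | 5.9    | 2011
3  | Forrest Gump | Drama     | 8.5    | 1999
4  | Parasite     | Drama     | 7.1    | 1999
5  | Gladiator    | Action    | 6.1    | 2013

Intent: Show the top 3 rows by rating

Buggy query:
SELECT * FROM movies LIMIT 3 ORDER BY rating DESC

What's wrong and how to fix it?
Bug: ORDER BY cannot follow LIMIT; LIMIT is the final clause

Fix: Swap the clauses: ORDER BY first, then LIMIT

Corrected query:
SELECT * FROM movies ORDER BY rating DESC LIMIT 3

Result:
id | title        | genre  | rating | year
---+--------------+--------+--------+-----
3  | Forrest Gump | Drama  | 8.5    | 1999
4  | Parasite     | Drama  | 7.1    | 1999
5  | Gladiator    | Action | 6.1    | 2013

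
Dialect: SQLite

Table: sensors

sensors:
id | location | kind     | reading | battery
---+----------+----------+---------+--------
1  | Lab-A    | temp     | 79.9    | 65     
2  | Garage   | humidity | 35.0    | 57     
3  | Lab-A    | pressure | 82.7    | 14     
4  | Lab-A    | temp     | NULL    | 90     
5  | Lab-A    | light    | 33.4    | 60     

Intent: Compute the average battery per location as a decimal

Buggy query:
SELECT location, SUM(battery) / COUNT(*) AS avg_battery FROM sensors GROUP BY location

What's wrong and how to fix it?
Bug: SUM(battery) and COUNT(*) are both integers; the division truncates the fractional part

Fix: Multiply by 1.0 (or CAST to REAL) to force floating-point division

Corrected query:
SELECT location, SUM(battery) * 1.0 / COUNT(*) AS avg_battery FROM sensors GROUP BY location

Result:
location | avg_battery
---------+------------
Garage   | 57         
Lab-A    | 57.25      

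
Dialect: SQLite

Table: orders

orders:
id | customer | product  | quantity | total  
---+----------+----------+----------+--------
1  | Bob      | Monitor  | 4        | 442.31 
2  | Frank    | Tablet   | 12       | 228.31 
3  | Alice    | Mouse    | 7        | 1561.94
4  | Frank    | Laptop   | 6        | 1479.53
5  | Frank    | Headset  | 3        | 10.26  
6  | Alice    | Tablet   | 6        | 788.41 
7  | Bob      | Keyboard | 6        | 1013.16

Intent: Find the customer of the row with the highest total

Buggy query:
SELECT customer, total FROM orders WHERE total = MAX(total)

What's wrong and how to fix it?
Bug: MAX(total) is an aggregate and cannot be used directly in WHERE

Fix: Wrap MAX in a scalar subquery so WHERE compares against a single value

Corrected query:
SELECT customer, total FROM orders WHERE total = (SELECT MAX(total) FROM orders)

Result:
customer | total  
---------+--------
Alice    | 1561.94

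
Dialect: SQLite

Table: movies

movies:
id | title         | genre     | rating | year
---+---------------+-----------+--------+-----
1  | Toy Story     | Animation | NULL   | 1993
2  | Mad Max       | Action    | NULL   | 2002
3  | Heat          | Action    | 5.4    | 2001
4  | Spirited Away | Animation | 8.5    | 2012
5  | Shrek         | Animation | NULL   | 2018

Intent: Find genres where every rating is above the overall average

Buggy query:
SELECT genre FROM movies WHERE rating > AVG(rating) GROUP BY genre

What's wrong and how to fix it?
Bug: AVG() is an aggregate; it can't sit directly in WHERE

Fix: Compute the overall average in a scalar subquery and compare each group's MIN against it in HAVING

Corrected query:
SELECT genre FROM movies GROUP BY genre HAVING MIN(rating) > (SELECT AVG(rating) FROM movies)

Result:
genre    
---------
Animation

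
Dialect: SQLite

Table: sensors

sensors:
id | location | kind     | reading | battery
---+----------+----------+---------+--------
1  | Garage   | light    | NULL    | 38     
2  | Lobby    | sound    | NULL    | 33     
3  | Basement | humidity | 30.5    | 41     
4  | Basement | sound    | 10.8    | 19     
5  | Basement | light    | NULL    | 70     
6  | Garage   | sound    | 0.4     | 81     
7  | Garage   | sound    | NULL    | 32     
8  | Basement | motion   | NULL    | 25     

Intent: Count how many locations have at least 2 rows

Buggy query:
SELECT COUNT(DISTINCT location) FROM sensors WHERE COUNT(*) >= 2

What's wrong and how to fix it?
Bug: WHERE filters individual rows, not groups, so a group-level COUNT is invalid there

Fix: Use a subquery that GROUPs and filters with HAVING, then count its rows

Corrected query:
SELECT COUNT(*) FROM (SELECT location FROM sensors GROUP BY location HAVING COUNT(*) >= 2)

Result:
COUNT(*)
--------
2       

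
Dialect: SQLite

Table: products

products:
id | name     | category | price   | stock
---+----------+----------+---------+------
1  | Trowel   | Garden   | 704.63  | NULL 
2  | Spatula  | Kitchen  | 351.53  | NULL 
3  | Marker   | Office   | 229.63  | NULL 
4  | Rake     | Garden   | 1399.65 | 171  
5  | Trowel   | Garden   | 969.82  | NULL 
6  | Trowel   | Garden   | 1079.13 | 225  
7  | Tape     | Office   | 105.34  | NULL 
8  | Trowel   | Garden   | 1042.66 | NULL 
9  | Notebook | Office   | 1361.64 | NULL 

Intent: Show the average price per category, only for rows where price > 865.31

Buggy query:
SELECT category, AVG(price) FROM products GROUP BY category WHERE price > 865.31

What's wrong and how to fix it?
Bug: Row-level WHERE must come before GROUP BY in the clause order

Fix: Place WHERE between FROM and GROUP BY

Corrected query:
SELECT category, AVG(price) FROM products WHERE price > 865.31 GROUP BY category

Result:
category | AVG(price)
---------+-----------
Garden   | 1122.815  
Office   | 1361.64   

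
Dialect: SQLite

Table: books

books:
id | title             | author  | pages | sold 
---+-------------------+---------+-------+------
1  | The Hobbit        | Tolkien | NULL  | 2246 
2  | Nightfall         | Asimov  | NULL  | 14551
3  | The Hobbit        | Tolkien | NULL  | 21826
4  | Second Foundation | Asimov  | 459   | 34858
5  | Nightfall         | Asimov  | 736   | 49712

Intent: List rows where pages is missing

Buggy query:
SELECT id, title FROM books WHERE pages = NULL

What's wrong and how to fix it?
Bug: Comparing to NULL with '=' never matches; NULL = NULL is unknown, not true

Fix: Replace '= NULL' with 'IS NULL'

Corrected query:
SELECT id, title FROM books WHERE pages IS NULL

Result:
id | title     
---+-----------
1  | The Hobbit
2  | Nightfall 
3  | The Hobbit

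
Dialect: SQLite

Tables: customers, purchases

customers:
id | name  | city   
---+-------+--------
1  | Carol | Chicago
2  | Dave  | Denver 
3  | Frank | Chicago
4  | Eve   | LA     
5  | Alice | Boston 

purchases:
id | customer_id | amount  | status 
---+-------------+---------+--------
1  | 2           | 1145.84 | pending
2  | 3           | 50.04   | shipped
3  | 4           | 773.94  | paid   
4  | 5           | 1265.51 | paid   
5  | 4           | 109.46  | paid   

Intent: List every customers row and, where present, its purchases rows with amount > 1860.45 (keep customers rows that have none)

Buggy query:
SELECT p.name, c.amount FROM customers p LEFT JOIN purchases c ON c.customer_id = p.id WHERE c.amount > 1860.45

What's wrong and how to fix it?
Bug: Filtering c.amount in WHERE discards the NULL rows produced by LEFT JOIN, turning it into an inner join

Fix: Move the right-table condition into the ON clause so unmatched parents are kept

Corrected query:
SELECT p.name, c.amount FROM customers p LEFT JOIN purchases c ON c.customer_id = p.id AND c.amount > 1860.45

Result:
name  | amount
------+-------
Carol | NULL  
Dave  | NULL  
Frank | NULL  
Eve   | NULL  
Alice | NULL  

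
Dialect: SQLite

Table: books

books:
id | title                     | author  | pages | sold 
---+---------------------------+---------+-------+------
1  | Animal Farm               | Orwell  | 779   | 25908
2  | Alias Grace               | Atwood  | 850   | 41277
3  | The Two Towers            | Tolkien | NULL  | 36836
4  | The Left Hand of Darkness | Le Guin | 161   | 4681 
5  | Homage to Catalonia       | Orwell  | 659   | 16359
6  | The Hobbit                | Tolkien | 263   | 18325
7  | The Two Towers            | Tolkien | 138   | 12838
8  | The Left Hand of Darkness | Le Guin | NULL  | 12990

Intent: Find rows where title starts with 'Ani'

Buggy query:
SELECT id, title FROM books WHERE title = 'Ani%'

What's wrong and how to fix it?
Bug: Wildcards only work with LIKE; '=' treats '%' as a literal character

Fix: Use LIKE for wildcard pattern matching

Corrected query:
SELECT id, title FROM books WHERE title LIKE 'Ani%'

Result:
id | title      
---+------------
1  | Animal Farm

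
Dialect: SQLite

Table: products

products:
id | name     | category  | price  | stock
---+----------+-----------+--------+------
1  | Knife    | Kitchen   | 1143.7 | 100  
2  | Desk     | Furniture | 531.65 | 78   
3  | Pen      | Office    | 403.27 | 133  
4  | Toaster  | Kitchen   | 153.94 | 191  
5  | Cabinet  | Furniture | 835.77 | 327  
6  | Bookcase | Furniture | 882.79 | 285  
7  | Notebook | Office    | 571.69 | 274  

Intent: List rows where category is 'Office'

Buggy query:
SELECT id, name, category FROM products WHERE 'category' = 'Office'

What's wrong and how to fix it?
Bug: Single quotes denote string literals in SQL; the column name is being compared as a constant string

Fix: Remove the quotes around the column name (or use double quotes for an identifier)

Corrected query:
SELECT id, name, category FROM products WHERE category = 'Office'

Result:
id | name     | category
---+----------+---------
3  | Pen      | Office  
7  | Notebook | Office  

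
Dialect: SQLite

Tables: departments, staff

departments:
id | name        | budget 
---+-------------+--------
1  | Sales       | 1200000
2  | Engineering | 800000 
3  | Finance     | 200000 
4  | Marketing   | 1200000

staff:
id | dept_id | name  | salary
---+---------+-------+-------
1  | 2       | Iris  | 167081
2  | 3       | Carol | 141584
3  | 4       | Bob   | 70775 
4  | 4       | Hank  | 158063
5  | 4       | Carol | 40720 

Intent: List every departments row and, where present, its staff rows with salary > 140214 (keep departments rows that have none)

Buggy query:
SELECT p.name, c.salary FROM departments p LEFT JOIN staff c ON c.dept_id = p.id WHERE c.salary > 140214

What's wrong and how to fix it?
Bug: Filtering c.salary in WHERE discards the NULL rows produced by LEFT JOIN, turning it into an inner join

Fix: Move the right-table condition into the ON clause so unmatched parents are kept

Corrected query:
SELECT p.name, c.salary FROM departments p LEFT JOIN staff c ON c.dept_id = p.id AND c.salary > 140214

Result:
name        | salary
------------+-------
Sales       | NULL  
Engineering | 167081
Finance     | 141584
Marketing   | 158063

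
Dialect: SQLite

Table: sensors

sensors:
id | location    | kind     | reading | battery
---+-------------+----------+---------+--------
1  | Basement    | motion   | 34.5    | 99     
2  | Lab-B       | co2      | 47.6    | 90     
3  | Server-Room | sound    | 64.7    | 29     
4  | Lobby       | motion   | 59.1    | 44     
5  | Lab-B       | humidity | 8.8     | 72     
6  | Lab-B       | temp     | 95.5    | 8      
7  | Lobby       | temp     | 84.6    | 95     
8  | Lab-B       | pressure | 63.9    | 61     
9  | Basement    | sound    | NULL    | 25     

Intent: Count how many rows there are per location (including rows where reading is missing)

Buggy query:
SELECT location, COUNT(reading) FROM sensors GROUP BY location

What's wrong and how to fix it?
Bug: COUNT(reading) skips NULLs, so groups with missing reading are undercounted

Fix: Use COUNT(*) to count all rows regardless of NULL

Corrected query:
SELECT location, COUNT(*) FROM sensors GROUP BY location

Result:
location    | COUNT(*)
------------+---------
Basement    | 2       
Lab-B       | 4       
Lobby       | 2       
Server-Room | 1       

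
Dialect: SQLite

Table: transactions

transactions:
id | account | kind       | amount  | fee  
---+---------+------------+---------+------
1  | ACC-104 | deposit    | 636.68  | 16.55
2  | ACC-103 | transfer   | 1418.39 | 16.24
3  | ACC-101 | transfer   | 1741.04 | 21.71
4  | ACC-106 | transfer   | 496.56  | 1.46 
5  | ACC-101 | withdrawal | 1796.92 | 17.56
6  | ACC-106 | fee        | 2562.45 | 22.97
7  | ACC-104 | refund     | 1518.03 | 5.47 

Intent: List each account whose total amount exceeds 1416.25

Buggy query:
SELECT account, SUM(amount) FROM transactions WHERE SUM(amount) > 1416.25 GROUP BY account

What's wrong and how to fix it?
Bug: WHERE runs before GROUP BY, so aggregates aren't available there

Fix: Move the aggregate condition to a HAVING clause

Corrected query:
SELECT account, SUM(amount) FROM transactions GROUP BY account HAVING SUM(amount) > 1416.25

Result:
account | SUM(amount)
--------+------------
ACC-101 | 3537.96    
ACC-103 | 1418.39    
ACC-104 | 2154.71    
ACC-106 | 3059.01    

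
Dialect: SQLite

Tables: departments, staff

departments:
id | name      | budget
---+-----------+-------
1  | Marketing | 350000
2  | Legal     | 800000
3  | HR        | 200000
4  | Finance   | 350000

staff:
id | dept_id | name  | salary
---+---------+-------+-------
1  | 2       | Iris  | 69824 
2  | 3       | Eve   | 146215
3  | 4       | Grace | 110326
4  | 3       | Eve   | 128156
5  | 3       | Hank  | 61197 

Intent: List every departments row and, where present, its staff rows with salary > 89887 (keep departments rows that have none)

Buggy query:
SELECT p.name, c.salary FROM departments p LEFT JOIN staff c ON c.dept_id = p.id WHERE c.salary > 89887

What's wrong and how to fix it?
Bug: Filtering c.salary in WHERE discards the NULL rows produced by LEFT JOIN, turning it into an inner join

Fix: Move the right-table condition into the ON clause so unmatched parents are kept

Corrected query:
SELECT p.name, c.salary FROM departments p LEFT JOIN staff c ON c.dept_id = p.id AND c.salary > 89887

Result:
name      | salary
----------+-------
Marketing | NULL  
Legal     | NULL  
HR        | 128156
HR        | 146215
Finance   | 110326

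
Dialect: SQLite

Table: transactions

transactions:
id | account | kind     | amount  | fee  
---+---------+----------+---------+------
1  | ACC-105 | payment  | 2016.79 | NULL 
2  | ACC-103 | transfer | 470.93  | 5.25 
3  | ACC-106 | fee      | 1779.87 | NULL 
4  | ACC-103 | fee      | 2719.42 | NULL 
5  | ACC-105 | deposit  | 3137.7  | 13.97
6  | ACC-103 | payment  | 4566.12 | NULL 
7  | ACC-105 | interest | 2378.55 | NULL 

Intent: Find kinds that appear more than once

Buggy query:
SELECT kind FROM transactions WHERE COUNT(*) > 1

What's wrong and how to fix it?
Bug: WHERE can't reference COUNT(*); aggregates are computed after WHERE

Fix: GROUP BY kind, then filter groups with HAVING COUNT(*) > 1

Corrected query:
SELECT kind FROM transactions GROUP BY kind HAVING COUNT(*) > 1

Result:
kind   
-------
fee    
payment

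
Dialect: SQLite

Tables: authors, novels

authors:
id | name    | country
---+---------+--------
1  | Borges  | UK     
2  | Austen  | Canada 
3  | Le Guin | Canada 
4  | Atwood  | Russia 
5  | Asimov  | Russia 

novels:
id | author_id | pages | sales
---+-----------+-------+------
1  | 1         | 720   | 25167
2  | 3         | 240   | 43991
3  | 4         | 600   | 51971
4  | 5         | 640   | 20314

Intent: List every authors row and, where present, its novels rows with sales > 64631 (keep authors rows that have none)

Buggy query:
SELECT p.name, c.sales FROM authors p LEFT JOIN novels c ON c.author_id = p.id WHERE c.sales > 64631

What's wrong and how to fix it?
Bug: A WHERE condition on the right-hand table after LEFT JOIN drops unmatched parents

Fix: Move the right-table condition into the ON clause so unmatched parents are kept

Corrected query:
SELECT p.name, c.sales FROM authors p LEFT JOIN novels c ON c.author_id = p.id AND c.sales > 64631

Result:
name    | sales
--------+------
Borges  | NULL 
Austen  | NULL 
Le Guin | NULL 
Atwood  | NULL 
Asimov  | NULL 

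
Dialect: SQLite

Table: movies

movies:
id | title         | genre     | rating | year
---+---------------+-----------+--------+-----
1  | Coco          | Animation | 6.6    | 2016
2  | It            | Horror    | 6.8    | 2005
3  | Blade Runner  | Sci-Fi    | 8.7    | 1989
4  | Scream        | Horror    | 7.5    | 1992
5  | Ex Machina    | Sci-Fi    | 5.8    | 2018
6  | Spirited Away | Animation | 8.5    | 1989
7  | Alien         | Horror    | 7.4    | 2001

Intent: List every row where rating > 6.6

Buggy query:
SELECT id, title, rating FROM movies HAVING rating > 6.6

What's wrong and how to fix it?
Bug: This is a non-aggregate query (no GROUP BY, no aggregates), so in SQLite the HAVING clause is invalid here; a row-level condition belongs in WHERE

Fix: Use WHERE for row-level filtering

Corrected query:
SELECT id, title, rating FROM movies WHERE rating > 6.6

Result:
id | title         | rating
---+---------------+-------
2  | It            | 6.8   
3  | Blade Runner  | 8.7   
4  | Scream        | 7.5   
6  | Spirited Away | 8.5   
7  | Alien         | 7.4   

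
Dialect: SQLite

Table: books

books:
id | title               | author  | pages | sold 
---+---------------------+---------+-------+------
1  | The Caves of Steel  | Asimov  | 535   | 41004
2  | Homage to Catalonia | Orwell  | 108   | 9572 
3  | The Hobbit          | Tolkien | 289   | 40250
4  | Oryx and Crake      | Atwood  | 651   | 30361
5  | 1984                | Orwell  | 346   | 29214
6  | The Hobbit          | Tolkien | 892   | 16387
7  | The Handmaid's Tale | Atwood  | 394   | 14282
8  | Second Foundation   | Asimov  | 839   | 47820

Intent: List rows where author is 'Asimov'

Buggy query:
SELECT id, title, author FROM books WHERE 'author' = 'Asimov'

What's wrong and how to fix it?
Bug: Single quotes denote string literals in SQL; the column name is being compared as a constant string

Fix: Reference the column as author without single quotes

Corrected query:
SELECT id, title, author FROM books WHERE author = 'Asimov'

Result:
id | title              | author
---+--------------------+-------
1  | The Caves of Steel | Asimov
8  | Second Foundation  | Asimov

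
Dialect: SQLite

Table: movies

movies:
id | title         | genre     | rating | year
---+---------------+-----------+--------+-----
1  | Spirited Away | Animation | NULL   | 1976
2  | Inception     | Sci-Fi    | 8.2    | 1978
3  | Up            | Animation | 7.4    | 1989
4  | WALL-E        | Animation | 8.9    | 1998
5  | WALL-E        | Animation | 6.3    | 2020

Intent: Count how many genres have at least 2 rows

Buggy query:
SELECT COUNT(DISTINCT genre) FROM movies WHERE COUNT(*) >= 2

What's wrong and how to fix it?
Bug: WHERE filters individual rows, not groups, so a group-level COUNT is invalid there

Fix: Group first with HAVING COUNT(*) >= 2, then COUNT the resulting groups

Corrected query:
SELECT COUNT(*) FROM (SELECT genre FROM movies GROUP BY genre HAVING COUNT(*) >= 2)

Result:
COUNT(*)
--------
1       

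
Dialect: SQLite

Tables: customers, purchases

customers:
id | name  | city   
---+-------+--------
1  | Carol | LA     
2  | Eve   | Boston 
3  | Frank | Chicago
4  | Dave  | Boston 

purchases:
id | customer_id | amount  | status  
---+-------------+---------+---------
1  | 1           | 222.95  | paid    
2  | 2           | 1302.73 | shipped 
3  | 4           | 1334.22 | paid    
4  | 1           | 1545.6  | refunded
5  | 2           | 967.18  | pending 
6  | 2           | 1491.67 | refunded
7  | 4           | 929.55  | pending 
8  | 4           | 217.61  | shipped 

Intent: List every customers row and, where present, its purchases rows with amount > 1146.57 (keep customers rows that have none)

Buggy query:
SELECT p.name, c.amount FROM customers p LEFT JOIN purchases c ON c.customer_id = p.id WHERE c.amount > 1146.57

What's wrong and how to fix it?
Bug: Filtering c.amount in WHERE discards the NULL rows produced by LEFT JOIN, turning it into an inner join

Fix: Move the right-table condition into the ON clause so unmatched parents are kept

Corrected query:
SELECT p.name, c.amount FROM customers p LEFT JOIN purchases c ON c.customer_id = p.id AND c.amount > 1146.57

Result:
name  | amount 
------+--------
Carol | 1545.6 
Eve   | 1302.73
Eve   | 1491.67
Frank | NULL   
Dave  | 1334.22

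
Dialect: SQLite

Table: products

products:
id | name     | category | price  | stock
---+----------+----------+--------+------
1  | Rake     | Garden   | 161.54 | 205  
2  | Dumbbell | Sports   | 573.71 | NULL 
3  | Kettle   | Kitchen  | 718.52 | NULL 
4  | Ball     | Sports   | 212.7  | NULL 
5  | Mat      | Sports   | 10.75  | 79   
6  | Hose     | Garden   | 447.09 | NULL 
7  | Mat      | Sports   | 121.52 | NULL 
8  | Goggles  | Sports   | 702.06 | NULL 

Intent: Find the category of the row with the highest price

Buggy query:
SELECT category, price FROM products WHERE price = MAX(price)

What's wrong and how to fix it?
Bug: MAX(price) is an aggregate and cannot be used directly in WHERE

Fix: Use a subquery: WHERE price = (SELECT MAX(price) FROM products)

Corrected query:
SELECT category, price FROM products WHERE price = (SELECT MAX(price) FROM products)

Result:
category | price 
---------+-------
Kitchen  | 718.52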